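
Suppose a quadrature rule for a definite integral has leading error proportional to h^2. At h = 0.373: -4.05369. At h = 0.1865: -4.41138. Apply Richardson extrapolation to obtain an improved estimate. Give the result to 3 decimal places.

The leading error scales as h^2; refining by a factor of 2 reduces it by 2^2 = 4.
Extrapolated value = (4·A(h/2) − A(h)) / (4 − 1)
= (4·(-4.41138) − (-4.05369)) / 3
= -13.59183 / 3 = -4.53061

-4.531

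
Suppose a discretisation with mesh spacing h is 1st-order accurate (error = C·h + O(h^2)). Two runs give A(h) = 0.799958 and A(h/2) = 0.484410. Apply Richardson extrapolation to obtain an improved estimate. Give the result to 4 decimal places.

0.1689

Extrapolated value = (2·A(h/2) − A(h)) / (2 − 1)
= (2·0.484410 − 0.799958) / 1
= 0.168862 / 1 = 0.168862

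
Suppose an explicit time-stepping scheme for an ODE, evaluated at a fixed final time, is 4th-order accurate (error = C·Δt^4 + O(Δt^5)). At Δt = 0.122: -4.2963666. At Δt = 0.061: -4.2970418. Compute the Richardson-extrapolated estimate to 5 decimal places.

-4.29709

Extrapolated value = (16·A(Δt/2) − A(Δt)) / (16 − 1)
= (16·(-4.2970418) − (-4.2963666)) / 15
= -64.4563022 / 15 = -4.2970868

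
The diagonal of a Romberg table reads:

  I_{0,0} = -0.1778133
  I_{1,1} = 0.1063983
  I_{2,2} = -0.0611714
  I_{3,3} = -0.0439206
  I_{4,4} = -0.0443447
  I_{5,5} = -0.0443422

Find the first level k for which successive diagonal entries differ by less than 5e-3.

k = 4

|I_{1,1} − I_{0,0}| = 0.2842116 ≥ 5e-3
|I_{2,2} − I_{1,1}| = 0.1675697 ≥ 5e-3
|I_{3,3} − I_{2,2}| = 0.0172508 ≥ 5e-3
|I_{4,4} − I_{3,3}| = 0.0004241 < 5e-3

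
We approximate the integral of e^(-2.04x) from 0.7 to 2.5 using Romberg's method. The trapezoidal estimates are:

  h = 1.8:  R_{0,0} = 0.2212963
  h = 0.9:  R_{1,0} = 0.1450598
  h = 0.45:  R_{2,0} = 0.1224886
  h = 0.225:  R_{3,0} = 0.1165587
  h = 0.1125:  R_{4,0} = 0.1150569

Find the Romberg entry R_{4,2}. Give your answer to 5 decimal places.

0.11455

Richardson extrapolation on the trapezoidal column (denominator 4−1=3):
R_{3,1} = (4·0.1165587 − 0.1224886) / 3 = 0.1145821
R_{4,1} = (4·0.1150569 − 0.1165587) / 3 = 0.1145563
R_{4,2} = 0.1145563 + (0.1145563 − 0.1145821)/15 = 0.1145546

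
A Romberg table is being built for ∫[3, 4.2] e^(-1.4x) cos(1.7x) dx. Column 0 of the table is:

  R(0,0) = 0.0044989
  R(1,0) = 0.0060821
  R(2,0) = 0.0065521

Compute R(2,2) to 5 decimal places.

0.00672

Richardson extrapolation on the trapezoidal column (denominator 4−1=3):
R(1,1) = (4·0.0060821 − 0.0044989) / 3 = 0.0066098
R(2,1) = 0.0065521 + (0.0065521 − 0.0060821)/3 = 0.0067088
R(2,2) = 0.0067088 + (0.0067088 − 0.0066098)/15 = 0.0067154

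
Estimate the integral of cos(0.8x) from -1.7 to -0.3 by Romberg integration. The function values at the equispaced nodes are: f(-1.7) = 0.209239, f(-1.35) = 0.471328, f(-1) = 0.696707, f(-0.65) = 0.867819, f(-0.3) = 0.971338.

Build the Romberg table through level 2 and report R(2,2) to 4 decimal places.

R(0,0) (trapezoid, 1 panel, h=1.4000): 0.826404
R(1,0) (trapezoid, 2 panels, h=0.7000): 0.900897
R(2,0) (trapezoid, 4 panels, h=0.3500): 0.919150
R(1,1) = 0.900897 + (0.900897 − 0.826404)/3 = 0.925728
R(2,1) = 0.919150 + (0.919150 − 0.900897)/3 = 0.925234
R(2,2) = 0.925234 + (0.925234 − 0.925728)/15 = 0.925201

0.9252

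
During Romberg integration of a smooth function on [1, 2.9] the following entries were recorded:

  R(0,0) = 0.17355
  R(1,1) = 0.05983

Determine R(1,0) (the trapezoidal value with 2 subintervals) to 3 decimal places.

0.088

From R(1,1) = (4·R(1,0) − R(0,0))/3, solve for R(1,0):
4·R(1,0) = 3·0.05983 + 0.17355 = 0.35304
R(1,0) = 0.08826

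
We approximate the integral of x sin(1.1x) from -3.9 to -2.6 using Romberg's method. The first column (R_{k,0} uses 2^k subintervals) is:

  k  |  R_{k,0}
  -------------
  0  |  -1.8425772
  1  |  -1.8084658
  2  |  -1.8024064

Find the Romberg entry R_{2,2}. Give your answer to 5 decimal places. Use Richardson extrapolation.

Richardson extrapolation on the trapezoidal column (denominator 4−1=3):
R_{1,1} = -1.8084658 + (-1.8084658 − (-1.8425772))/3 = -1.7970953
R_{2,1} = (4·(-1.8024064) − (-1.8084658)) / 3 = -1.8003866
R_{2,2} = -1.8003866 + (-1.8003866 − (-1.7970953))/15 = -1.8006060

-1.80061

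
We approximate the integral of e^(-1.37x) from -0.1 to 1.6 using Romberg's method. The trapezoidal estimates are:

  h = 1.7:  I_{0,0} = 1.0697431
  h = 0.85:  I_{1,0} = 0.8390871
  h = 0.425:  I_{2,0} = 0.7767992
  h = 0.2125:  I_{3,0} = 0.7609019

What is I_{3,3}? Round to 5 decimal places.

0.75557

Richardson extrapolation on the trapezoidal column (denominator 4−1=3):
I_{1,1} = (4·0.8390871 − 1.0697431) / 3 = 0.7622018
I_{2,1} = (4·0.7767992 − 0.8390871) / 3 = 0.7560366
I_{3,1} = 0.7609019 + (0.7609019 − 0.7767992)/3 = 0.7556028
I_{2,2} = 0.7560366 + (0.7560366 − 0.7622018)/15 = 0.7556256
I_{3,2} = (16·0.7556028 − 0.7560366) / 15 = 0.7555739
I_{3,3} = 0.7555739 + (0.7555739 − 0.7556256)/63 = 0.7555731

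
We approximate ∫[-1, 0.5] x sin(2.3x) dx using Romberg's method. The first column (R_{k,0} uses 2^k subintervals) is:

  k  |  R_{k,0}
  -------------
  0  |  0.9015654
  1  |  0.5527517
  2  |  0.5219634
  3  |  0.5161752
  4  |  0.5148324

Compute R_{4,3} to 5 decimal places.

0.51439

R_{2,1} = 0.5219634 + (0.5219634 − 0.5527517)/3 = 0.5117006
R_{3,1} = 0.5161752 + (0.5161752 − 0.5219634)/3 = 0.5142458
R_{4,1} = (4·0.5148324 − 0.5161752) / 3 = 0.5143848
R_{3,2} = 0.5142458 + (0.5142458 − 0.5117006)/15 = 0.5144155
R_{4,2} = 0.5143848 + (0.5143848 − 0.5142458)/15 = 0.5143941
R_{4,3} = (64·0.5143941 − 0.5144155) / 63 = 0.5143938
(Column j=1 coincides with Simpson's rule on the same nodes.)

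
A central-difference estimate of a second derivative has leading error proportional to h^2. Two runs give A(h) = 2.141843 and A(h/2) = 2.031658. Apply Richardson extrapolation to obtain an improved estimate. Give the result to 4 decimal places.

The leading error scales as h^2; refining by a factor of 2 reduces it by 2^2 = 4.
Extrapolated value = (4·A(h/2) − A(h)) / (4 − 1)
= (4·2.031658 − 2.141843) / 3
= 5.984789 / 3 = 1.994930

1.9949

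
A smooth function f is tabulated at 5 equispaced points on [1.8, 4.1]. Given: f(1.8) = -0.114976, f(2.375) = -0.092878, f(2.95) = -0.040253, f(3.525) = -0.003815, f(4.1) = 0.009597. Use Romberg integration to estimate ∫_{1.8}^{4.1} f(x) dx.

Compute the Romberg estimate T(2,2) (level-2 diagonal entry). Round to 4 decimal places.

-0.1103

T(0,0) (trapezoid, 1 panel, h=2.3000): -0.121186
T(1,0) (trapezoid, 2 panels, h=1.1500): -0.106884
T(2,0) (trapezoid, 4 panels, h=0.5750): -0.109040
T(1,1) = -0.106884 + (-0.106884 − (-0.121186))/3 = -0.102117
T(2,1) = -0.109040 + (-0.109040 − (-0.106884))/3 = -0.109759
T(2,2) = -0.109759 + (-0.109759 − (-0.102117))/15 = -0.110268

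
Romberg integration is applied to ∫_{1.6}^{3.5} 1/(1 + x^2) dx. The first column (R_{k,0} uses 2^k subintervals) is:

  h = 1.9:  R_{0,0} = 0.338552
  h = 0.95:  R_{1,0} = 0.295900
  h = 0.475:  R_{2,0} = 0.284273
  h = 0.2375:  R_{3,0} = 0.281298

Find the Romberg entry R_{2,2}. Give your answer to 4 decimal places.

Richardson extrapolation on the trapezoidal column (denominator 4−1=3):
R_{1,1} = (4·0.295900 − 0.338552) / 3 = 0.281683
R_{2,1} = 0.284273 + (0.284273 − 0.295900)/3 = 0.280397
R_{2,2} = 0.280397 + (0.280397 − 0.281683)/15 = 0.280311

0.2803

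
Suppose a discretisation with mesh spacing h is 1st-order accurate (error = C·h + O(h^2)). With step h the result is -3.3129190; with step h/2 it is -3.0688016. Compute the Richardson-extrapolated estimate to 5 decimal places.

-2.82468

The leading error scales as h; refining by a factor of 2 reduces it by 2^1 = 2.
Extrapolated value = (2·A(h/2) − A(h)) / (2 − 1)
= (2·(-3.0688016) − (-3.3129190)) / 1
= -2.8246842 / 1 = -2.8246842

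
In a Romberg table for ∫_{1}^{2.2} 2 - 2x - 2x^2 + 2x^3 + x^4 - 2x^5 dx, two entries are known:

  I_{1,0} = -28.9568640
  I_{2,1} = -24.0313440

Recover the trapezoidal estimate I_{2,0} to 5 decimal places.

-25.26272

From I_{2,1} = (4·I_{2,0} − I_{1,0})/3, solve for I_{2,0}:
4·I_{2,0} = 3·(-24.0313440) + (-28.9568640) = -101.0508960
I_{2,0} = -25.2627240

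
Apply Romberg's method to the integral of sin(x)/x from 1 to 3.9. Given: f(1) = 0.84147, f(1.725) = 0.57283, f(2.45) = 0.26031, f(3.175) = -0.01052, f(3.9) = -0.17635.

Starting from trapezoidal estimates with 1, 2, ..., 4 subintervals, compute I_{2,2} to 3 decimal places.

0.830

I_{0,0} (trapezoid, 1 panel, h=2.9000): 0.96442
I_{1,0} (trapezoid, 2 panels, h=1.4500): 0.85966
I_{2,0} (trapezoid, 4 panels, h=0.7250): 0.83751
I_{1,1} = 0.85966 + (0.85966 − 0.96442)/3 = 0.82474
I_{2,1} = 0.83751 + (0.83751 − 0.85966)/3 = 0.83013
I_{2,2} = 0.83013 + (0.83013 − 0.82474)/15 = 0.83049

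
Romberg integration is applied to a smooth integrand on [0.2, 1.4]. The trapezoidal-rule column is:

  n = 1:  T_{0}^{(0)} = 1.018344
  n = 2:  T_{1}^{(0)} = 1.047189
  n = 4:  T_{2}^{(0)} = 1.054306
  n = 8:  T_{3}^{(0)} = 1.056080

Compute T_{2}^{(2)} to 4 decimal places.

T_{1}^{(1)} = 1.047189 + (1.047189 − 1.018344)/3 = 1.056804
T_{2}^{(1)} = (4·1.054306 − 1.047189) / 3 = 1.056678
T_{2}^{(2)} = 1.056678 + (1.056678 − 1.056804)/15 = 1.056670
(Column j=1 coincides with Simpson's rule on the same nodes.)

1.0567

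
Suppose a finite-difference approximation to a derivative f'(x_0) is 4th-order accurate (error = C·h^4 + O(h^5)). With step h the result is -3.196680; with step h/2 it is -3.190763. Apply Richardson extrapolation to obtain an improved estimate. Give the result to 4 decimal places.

The leading error scales as h^4; refining by a factor of 2 reduces it by 2^4 = 16.
Extrapolated value = (16·A(h/2) − A(h)) / (16 − 1)
= (16·(-3.190763) − (-3.196680)) / 15
= -47.855528 / 15 = -3.190369

-3.1904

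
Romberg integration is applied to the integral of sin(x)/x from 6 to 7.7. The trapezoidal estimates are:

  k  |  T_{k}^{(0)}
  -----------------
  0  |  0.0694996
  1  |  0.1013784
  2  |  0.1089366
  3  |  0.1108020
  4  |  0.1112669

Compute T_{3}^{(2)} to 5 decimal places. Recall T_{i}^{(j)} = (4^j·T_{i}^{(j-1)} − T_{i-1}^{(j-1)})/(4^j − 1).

T_{2}^{(1)} = 0.1089366 + (0.1089366 − 0.1013784)/3 = 0.1114560
T_{3}^{(1)} = 0.1108020 + (0.1108020 − 0.1089366)/3 = 0.1114238
T_{3}^{(2)} = (16·0.1114238 − 0.1114560) / 15 = 0.1114217

0.11142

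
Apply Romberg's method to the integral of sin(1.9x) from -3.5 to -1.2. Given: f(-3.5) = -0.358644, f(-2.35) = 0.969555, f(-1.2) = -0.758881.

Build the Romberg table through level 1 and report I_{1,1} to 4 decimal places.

I_{0,0} (trapezoid, 1 panel, h=2.3000): -1.285154
I_{1,0} (trapezoid, 2 panels, h=1.1500): 0.472411
I_{1,1} = 0.472411 + (0.472411 − (-1.285154))/3 = 1.058266

1.0583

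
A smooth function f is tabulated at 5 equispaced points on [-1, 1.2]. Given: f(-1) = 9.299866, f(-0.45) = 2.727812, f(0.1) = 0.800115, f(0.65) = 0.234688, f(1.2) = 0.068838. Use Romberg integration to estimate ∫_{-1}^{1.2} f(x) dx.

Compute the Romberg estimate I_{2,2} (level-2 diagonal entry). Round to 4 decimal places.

4.1551

I_{0,0} (trapezoid, 1 panel, h=2.2000): 10.305574
I_{1,0} (trapezoid, 2 panels, h=1.1000): 6.032914
I_{2,0} (trapezoid, 4 panels, h=0.5500): 4.645832
I_{1,1} = 6.032914 + (6.032914 − 10.305574)/3 = 4.608694
I_{2,1} = 4.645832 + (4.645832 − 6.032914)/3 = 4.183471
I_{2,2} = 4.183471 + (4.183471 − 4.608694)/15 = 4.155123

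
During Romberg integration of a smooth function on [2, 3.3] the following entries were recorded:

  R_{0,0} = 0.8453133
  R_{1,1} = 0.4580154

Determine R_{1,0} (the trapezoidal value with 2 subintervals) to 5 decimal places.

From R_{1,1} = (4·R_{1,0} − R_{0,0})/3, solve for R_{1,0}:
4·R_{1,0} = 3·0.4580154 + 0.8453133 = 2.2193595
R_{1,0} = 0.5548399

0.55484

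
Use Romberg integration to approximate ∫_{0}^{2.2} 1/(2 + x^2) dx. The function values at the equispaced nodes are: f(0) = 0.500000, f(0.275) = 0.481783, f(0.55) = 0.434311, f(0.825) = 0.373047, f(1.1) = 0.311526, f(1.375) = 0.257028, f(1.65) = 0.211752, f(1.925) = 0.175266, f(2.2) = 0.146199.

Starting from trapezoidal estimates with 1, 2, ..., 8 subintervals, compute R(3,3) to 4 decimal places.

0.7067

R(0,0) (trapezoid, 1 panel, h=2.2000): 0.710819
R(1,0) (trapezoid, 2 panels, h=1.1000): 0.698088
R(2,0) (trapezoid, 4 panels, h=0.5500): 0.704379
R(3,0) (trapezoid, 8 panels, h=0.2750): 0.706148
R(1,1) = 0.698088 + (0.698088 − 0.710819)/3 = 0.693844
R(2,1) = 0.704379 + (0.704379 − 0.698088)/3 = 0.706476
R(3,1) = 0.706148 + (0.706148 − 0.704379)/3 = 0.706738
R(2,2) = 0.706476 + (0.706476 − 0.693844)/15 = 0.707318
R(3,2) = 0.706738 + (0.706738 − 0.706476)/15 = 0.706755
R(3,3) = 0.706755 + (0.706755 − 0.707318)/63 = 0.706746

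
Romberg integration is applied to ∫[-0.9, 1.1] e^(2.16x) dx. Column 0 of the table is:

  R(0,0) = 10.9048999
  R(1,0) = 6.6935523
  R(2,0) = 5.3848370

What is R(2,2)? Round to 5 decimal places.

R(1,1) = 6.6935523 + (6.6935523 − 10.9048999)/3 = 5.2897698
R(2,1) = (4·5.3848370 − 6.6935523) / 3 = 4.9485986
R(2,2) = (16·4.9485986 − 5.2897698) / 15 = 4.9258539

4.92585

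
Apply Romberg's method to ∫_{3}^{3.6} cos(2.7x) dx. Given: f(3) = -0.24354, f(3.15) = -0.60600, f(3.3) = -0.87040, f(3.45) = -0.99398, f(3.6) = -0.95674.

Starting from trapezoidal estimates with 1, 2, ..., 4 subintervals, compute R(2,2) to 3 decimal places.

R(0,0) (trapezoid, 1 panel, h=0.6000): -0.36008
R(1,0) (trapezoid, 2 panels, h=0.3000): -0.44116
R(2,0) (trapezoid, 4 panels, h=0.1500): -0.46058
R(1,1) = -0.44116 + (-0.44116 − (-0.36008))/3 = -0.46819
R(2,1) = -0.46058 + (-0.46058 − (-0.44116))/3 = -0.46705
R(2,2) = -0.46705 + (-0.46705 − (-0.46819))/15 = -0.46697

-0.467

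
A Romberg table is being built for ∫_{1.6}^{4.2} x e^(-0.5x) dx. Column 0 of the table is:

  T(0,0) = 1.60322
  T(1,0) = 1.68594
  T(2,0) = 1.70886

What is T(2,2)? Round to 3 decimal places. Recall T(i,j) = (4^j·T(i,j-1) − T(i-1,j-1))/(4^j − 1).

Richardson extrapolation on the trapezoidal column (denominator 4−1=3):
T(1,1) = (4·1.68594 − 1.60322) / 3 = 1.71351
T(2,1) = 1.70886 + (1.70886 − 1.68594)/3 = 1.71650
T(2,2) = 1.71650 + (1.71650 − 1.71351)/15 = 1.71670

1.717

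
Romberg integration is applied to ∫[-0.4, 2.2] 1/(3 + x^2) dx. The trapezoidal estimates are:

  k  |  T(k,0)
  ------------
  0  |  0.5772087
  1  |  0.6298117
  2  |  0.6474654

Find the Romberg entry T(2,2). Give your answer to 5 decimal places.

0.65375

Richardson extrapolation on the trapezoidal column (denominator 4−1=3):
T(1,1) = 0.6298117 + (0.6298117 − 0.5772087)/3 = 0.6473460
T(2,1) = 0.6474654 + (0.6474654 − 0.6298117)/3 = 0.6533500
T(2,2) = (16·0.6533500 − 0.6473460) / 15 = 0.6537503
(Column j=1 coincides with Simpson's rule on the same nodes.)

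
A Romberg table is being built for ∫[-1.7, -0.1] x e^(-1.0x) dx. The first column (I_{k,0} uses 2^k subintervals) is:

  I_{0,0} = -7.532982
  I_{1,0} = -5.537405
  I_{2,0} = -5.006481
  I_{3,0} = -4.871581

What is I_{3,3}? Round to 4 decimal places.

-4.8264

I_{1,1} = (4·(-5.537405) − (-7.532982)) / 3 = -4.872213
I_{2,1} = (4·(-5.006481) − (-5.537405)) / 3 = -4.829506
I_{3,1} = (4·(-4.871581) − (-5.006481)) / 3 = -4.826614
I_{2,2} = (16·(-4.829506) − (-4.872213)) / 15 = -4.826659
I_{3,2} = (16·(-4.826614) − (-4.829506)) / 15 = -4.826421
I_{3,3} = -4.826421 + (-4.826421 − (-4.826659))/63 = -4.826417
(Column j=1 coincides with Simpson's rule on the same nodes.)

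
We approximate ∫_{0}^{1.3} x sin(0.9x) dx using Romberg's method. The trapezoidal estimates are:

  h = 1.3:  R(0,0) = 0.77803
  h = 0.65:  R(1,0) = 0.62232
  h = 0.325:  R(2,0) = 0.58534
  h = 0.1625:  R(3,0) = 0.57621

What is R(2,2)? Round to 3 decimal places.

Richardson extrapolation on the trapezoidal column (denominator 4−1=3):
R(1,1) = (4·0.62232 − 0.77803) / 3 = 0.57042
R(2,1) = 0.58534 + (0.58534 − 0.62232)/3 = 0.57301
R(2,2) = (16·0.57301 − 0.57042) / 15 = 0.57318

0.573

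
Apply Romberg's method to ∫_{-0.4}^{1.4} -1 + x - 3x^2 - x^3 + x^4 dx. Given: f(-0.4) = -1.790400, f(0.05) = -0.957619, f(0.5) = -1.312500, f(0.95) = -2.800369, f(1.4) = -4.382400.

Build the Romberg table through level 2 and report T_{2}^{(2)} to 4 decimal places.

-3.5843

T_{0}^{(0)} (trapezoid, 1 panel, h=1.8000): -5.555520
T_{1}^{(0)} (trapezoid, 2 panels, h=0.9000): -3.959010
T_{2}^{(0)} (trapezoid, 4 panels, h=0.4500): -3.670600
T_{1}^{(1)} = -3.959010 + (-3.959010 − (-5.555520))/3 = -3.426840
T_{2}^{(1)} = -3.670600 + (-3.670600 − (-3.959010))/3 = -3.574463
T_{2}^{(2)} = -3.574463 + (-3.574463 − (-3.426840))/15 = -3.584305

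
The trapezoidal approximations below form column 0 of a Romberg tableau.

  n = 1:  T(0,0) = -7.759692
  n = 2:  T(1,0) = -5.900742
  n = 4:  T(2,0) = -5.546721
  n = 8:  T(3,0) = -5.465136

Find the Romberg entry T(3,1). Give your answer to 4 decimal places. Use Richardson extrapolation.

-5.4379

T(3,1) = (4·(-5.465136) − (-5.546721)) / 3 = -5.437941
(Column j=1 coincides with Simpson's rule on the same nodes.)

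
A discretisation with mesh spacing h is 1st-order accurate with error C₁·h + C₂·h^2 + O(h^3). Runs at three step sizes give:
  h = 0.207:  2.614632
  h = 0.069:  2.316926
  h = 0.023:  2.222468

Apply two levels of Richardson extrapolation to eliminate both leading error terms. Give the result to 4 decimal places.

2.1761

First eliminate the h term (factor 3^1 = 3):
  B₁ = (3·2.316926 − 2.614632)/2 = 2.168073
  B₂ = (3·2.222468 − 2.316926)/2 = 2.175239
Then eliminate the h^2 term (factor 3^2 = 9):
  (9·2.175239 − 2.168073)/8 = 2.176135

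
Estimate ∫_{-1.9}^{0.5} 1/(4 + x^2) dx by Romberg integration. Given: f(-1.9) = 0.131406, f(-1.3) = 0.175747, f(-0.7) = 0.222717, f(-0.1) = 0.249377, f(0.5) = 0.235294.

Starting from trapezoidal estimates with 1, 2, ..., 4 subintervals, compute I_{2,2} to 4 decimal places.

0.5025

I_{0,0} (trapezoid, 1 panel, h=2.4000): 0.440040
I_{1,0} (trapezoid, 2 panels, h=1.2000): 0.487280
I_{2,0} (trapezoid, 4 panels, h=0.6000): 0.498715
I_{1,1} = 0.487280 + (0.487280 − 0.440040)/3 = 0.503027
I_{2,1} = 0.498715 + (0.498715 − 0.487280)/3 = 0.502527
I_{2,2} = 0.502527 + (0.502527 − 0.503027)/15 = 0.502494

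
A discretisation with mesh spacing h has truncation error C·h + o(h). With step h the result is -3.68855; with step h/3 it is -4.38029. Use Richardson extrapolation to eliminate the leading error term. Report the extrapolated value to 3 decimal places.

-4.726

The leading error scales as h; refining by a factor of 3 reduces it by 3^1 = 3.
Extrapolated value = (3·A(h/3) − A(h)) / (3 − 1)
= (3·(-4.38029) − (-3.68855)) / 2
= -9.45232 / 2 = -4.72616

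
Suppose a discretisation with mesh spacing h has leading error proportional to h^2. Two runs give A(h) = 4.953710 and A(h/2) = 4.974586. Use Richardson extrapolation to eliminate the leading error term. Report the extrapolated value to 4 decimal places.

4.9815

Extrapolated value = (4·A(h/2) − A(h)) / (4 − 1)
= (4·4.974586 − 4.953710) / 3
= 14.944634 / 3 = 4.981545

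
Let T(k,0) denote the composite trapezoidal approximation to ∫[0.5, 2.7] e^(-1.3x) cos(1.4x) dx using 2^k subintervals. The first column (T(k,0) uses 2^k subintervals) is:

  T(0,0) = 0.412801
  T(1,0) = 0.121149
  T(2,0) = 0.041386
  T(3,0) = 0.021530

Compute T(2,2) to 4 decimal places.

Richardson extrapolation on the trapezoidal column (denominator 4−1=3):
T(1,1) = 0.121149 + (0.121149 − 0.412801)/3 = 0.023932
T(2,1) = (4·0.041386 − 0.121149) / 3 = 0.014798
T(2,2) = 0.014798 + (0.014798 − 0.023932)/15 = 0.014189

0.0142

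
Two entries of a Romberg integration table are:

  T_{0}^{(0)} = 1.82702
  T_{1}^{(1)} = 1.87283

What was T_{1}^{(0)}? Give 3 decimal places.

1.861

From T_{1}^{(1)} = (4·T_{1}^{(0)} − T_{0}^{(0)})/3, solve for T_{1}^{(0)}:
4·T_{1}^{(0)} = 3·1.87283 + 1.82702 = 7.44551
T_{1}^{(0)} = 1.86138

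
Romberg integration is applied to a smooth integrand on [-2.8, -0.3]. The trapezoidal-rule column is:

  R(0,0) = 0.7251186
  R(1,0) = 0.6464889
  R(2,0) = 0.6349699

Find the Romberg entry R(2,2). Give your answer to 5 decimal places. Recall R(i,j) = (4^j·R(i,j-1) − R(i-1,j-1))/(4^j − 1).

0.63185

R(1,1) = (4·0.6464889 − 0.7251186) / 3 = 0.6202790
R(2,1) = 0.6349699 + (0.6349699 − 0.6464889)/3 = 0.6311302
R(2,2) = 0.6311302 + (0.6311302 − 0.6202790)/15 = 0.6318536
(Column j=1 coincides with Simpson's rule on the same nodes.)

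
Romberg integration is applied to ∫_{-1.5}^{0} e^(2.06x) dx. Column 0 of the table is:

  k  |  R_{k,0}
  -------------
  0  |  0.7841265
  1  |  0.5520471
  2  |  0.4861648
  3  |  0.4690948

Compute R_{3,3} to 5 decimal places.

Richardson extrapolation on the trapezoidal column (denominator 4−1=3):
R_{1,1} = 0.5520471 + (0.5520471 − 0.7841265)/3 = 0.4746873
R_{2,1} = (4·0.4861648 − 0.5520471) / 3 = 0.4642040
R_{3,1} = (4·0.4690948 − 0.4861648) / 3 = 0.4634048
R_{2,2} = (16·0.4642040 − 0.4746873) / 15 = 0.4635051
R_{3,2} = 0.4634048 + (0.4634048 − 0.4642040)/15 = 0.4633515
R_{3,3} = 0.4633515 + (0.4633515 − 0.4635051)/63 = 0.4633491

0.46335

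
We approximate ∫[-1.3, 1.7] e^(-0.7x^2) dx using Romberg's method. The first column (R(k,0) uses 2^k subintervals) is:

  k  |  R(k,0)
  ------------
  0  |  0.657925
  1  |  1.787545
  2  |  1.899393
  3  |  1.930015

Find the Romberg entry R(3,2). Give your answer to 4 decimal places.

R(2,1) = 1.899393 + (1.899393 − 1.787545)/3 = 1.936676
R(3,1) = (4·1.930015 − 1.899393) / 3 = 1.940222
R(3,2) = 1.940222 + (1.940222 − 1.936676)/15 = 1.940458

1.9405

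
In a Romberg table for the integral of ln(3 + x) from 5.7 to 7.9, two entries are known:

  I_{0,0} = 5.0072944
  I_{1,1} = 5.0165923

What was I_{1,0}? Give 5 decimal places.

5.01427

From I_{1,1} = (4·I_{1,0} − I_{0,0})/3, solve for I_{1,0}:
4·I_{1,0} = 3·5.0165923 + 5.0072944 = 20.0570713
I_{1,0} = 5.0142678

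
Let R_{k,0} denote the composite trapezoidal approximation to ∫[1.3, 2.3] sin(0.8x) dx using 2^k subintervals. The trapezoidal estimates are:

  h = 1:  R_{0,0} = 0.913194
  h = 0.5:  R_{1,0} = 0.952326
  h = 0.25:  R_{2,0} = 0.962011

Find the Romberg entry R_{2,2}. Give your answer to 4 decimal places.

Richardson extrapolation on the trapezoidal column (denominator 4−1=3):
R_{1,1} = (4·0.952326 − 0.913194) / 3 = 0.965370
R_{2,1} = (4·0.962011 − 0.952326) / 3 = 0.965239
R_{2,2} = 0.965239 + (0.965239 − 0.965370)/15 = 0.965230

0.9652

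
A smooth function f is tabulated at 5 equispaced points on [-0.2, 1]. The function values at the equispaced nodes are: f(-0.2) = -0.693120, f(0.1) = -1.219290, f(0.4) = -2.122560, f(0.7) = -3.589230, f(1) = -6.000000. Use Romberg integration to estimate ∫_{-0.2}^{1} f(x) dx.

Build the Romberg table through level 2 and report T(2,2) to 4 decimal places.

T(0,0) (trapezoid, 1 panel, h=1.2000): -4.015872
T(1,0) (trapezoid, 2 panels, h=0.6000): -3.281472
T(2,0) (trapezoid, 4 panels, h=0.3000): -3.083292
T(1,1) = -3.281472 + (-3.281472 − (-4.015872))/3 = -3.036672
T(2,1) = -3.083292 + (-3.083292 − (-3.281472))/3 = -3.017232
T(2,2) = -3.017232 + (-3.017232 − (-3.036672))/15 = -3.015936

-3.0159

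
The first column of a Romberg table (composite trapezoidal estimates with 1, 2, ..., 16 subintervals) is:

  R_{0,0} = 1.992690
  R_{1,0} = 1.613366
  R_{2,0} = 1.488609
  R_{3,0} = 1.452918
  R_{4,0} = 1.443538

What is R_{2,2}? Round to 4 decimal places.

R_{1,1} = 1.613366 + (1.613366 − 1.992690)/3 = 1.486925
R_{2,1} = (4·1.488609 − 1.613366) / 3 = 1.447023
R_{2,2} = (16·1.447023 − 1.486925) / 15 = 1.444363

1.4444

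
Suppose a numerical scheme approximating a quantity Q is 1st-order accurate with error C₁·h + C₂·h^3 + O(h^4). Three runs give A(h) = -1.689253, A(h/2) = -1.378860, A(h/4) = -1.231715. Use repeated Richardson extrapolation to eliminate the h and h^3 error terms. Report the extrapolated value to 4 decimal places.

First eliminate the h term (factor 2^1 = 2):
  B₁ = (2·(-1.378860) − (-1.689253))/1 = -1.068467
  B₂ = (2·(-1.231715) − (-1.378860))/1 = -1.084570
Then eliminate the h^3 term (factor 2^3 = 8):
  (8·(-1.084570) − (-1.068467))/7 = -1.086870

-1.0869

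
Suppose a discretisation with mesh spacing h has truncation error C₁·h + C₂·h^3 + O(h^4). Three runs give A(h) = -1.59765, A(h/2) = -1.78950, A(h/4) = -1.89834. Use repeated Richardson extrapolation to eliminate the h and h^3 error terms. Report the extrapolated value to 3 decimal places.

First eliminate the h term (factor 2^1 = 2):
  B₁ = (2·(-1.78950) − (-1.59765))/1 = -1.98135
  B₂ = (2·(-1.89834) − (-1.78950))/1 = -2.00718
Then eliminate the h^3 term (factor 2^3 = 8):
  (8·(-2.00718) − (-1.98135))/7 = -2.01087

-2.011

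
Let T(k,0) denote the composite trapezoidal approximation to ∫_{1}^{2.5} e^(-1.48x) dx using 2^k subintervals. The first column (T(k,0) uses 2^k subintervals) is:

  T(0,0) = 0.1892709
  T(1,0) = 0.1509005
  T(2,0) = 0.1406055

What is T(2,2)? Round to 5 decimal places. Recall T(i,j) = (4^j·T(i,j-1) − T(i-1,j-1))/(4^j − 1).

Richardson extrapolation on the trapezoidal column (denominator 4−1=3):
T(1,1) = (4·0.1509005 − 0.1892709) / 3 = 0.1381104
T(2,1) = (4·0.1406055 − 0.1509005) / 3 = 0.1371738
T(2,2) = 0.1371738 + (0.1371738 − 0.1381104)/15 = 0.1371114

0.13711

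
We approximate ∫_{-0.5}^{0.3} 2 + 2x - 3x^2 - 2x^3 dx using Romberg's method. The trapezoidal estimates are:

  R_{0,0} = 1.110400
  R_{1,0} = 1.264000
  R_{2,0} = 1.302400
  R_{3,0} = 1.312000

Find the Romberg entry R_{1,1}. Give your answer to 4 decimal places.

1.3152

Richardson extrapolation on the trapezoidal column (denominator 4−1=3):
R_{1,1} = 1.264000 + (1.264000 − 1.110400)/3 = 1.315200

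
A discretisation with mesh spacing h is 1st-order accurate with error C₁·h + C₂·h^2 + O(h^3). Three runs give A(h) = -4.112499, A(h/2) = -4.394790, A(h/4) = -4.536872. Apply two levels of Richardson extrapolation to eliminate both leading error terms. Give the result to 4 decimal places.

First eliminate the h term (factor 2^1 = 2):
  B₁ = (2·(-4.394790) − (-4.112499))/1 = -4.677081
  B₂ = (2·(-4.536872) − (-4.394790))/1 = -4.678954
Then eliminate the h^2 term (factor 2^2 = 4):
  (4·(-4.678954) − (-4.677081))/3 = -4.679578

-4.6796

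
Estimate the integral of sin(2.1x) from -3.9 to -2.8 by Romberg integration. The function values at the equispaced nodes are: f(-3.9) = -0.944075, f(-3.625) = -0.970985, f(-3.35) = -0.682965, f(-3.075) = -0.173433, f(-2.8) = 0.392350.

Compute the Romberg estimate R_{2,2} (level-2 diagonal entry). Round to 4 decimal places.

R_{0,0} (trapezoid, 1 panel, h=1.1000): -0.303449
R_{1,0} (trapezoid, 2 panels, h=0.5500): -0.527355
R_{2,0} (trapezoid, 4 panels, h=0.2750): -0.578393
R_{1,1} = -0.527355 + (-0.527355 − (-0.303449))/3 = -0.601990
R_{2,1} = -0.578393 + (-0.578393 − (-0.527355))/3 = -0.595406
R_{2,2} = -0.595406 + (-0.595406 − (-0.601990))/15 = -0.594967

-0.5950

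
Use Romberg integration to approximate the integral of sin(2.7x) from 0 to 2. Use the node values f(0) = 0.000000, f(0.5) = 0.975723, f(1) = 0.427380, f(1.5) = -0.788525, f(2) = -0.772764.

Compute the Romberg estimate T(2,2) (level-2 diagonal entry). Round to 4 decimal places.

T(0,0) (trapezoid, 1 panel, h=2.0000): -0.772764
T(1,0) (trapezoid, 2 panels, h=1.0000): 0.040998
T(2,0) (trapezoid, 4 panels, h=0.5000): 0.114098
T(1,1) = 0.040998 + (0.040998 − (-0.772764))/3 = 0.312252
T(2,1) = 0.114098 + (0.114098 − 0.040998)/3 = 0.138465
T(2,2) = 0.138465 + (0.138465 − 0.312252)/15 = 0.126879

0.1269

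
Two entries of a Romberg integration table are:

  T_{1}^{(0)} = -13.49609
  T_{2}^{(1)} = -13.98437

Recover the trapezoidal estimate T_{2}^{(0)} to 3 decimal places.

From T_{2}^{(1)} = (4·T_{2}^{(0)} − T_{1}^{(0)})/3, solve for T_{2}^{(0)}:
4·T_{2}^{(0)} = 3·(-13.98437) + (-13.49609) = -55.44920
T_{2}^{(0)} = -13.86230

-13.862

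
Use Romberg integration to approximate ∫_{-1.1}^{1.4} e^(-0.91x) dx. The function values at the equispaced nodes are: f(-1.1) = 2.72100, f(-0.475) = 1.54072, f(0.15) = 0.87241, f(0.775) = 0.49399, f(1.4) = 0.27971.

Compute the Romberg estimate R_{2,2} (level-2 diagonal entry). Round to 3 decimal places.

2.683

R_{0,0} (trapezoid, 1 panel, h=2.5000): 3.75089
R_{1,0} (trapezoid, 2 panels, h=1.2500): 2.96596
R_{2,0} (trapezoid, 4 panels, h=0.6250): 2.75467
R_{1,1} = 2.96596 + (2.96596 − 3.75089)/3 = 2.70432
R_{2,1} = 2.75467 + (2.75467 − 2.96596)/3 = 2.68424
R_{2,2} = 2.68424 + (2.68424 − 2.70432)/15 = 2.68290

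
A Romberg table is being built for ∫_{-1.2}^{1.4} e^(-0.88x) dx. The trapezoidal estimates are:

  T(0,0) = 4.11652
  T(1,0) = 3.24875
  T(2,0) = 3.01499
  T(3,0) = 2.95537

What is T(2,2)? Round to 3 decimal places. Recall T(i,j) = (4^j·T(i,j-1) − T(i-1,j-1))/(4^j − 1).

T(1,1) = (4·3.24875 − 4.11652) / 3 = 2.95949
T(2,1) = (4·3.01499 − 3.24875) / 3 = 2.93707
T(2,2) = (16·2.93707 − 2.95949) / 15 = 2.93558

2.936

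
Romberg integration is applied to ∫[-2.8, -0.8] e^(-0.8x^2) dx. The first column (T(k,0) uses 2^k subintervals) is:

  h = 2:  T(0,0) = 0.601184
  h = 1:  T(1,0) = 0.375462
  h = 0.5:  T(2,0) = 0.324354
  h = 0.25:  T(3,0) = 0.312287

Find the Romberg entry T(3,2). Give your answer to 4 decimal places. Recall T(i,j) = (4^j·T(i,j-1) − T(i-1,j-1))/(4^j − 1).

0.3083

Richardson extrapolation on the trapezoidal column (denominator 4−1=3):
T(2,1) = 0.324354 + (0.324354 − 0.375462)/3 = 0.307318
T(3,1) = 0.312287 + (0.312287 − 0.324354)/3 = 0.308265
T(3,2) = 0.308265 + (0.308265 − 0.307318)/15 = 0.308328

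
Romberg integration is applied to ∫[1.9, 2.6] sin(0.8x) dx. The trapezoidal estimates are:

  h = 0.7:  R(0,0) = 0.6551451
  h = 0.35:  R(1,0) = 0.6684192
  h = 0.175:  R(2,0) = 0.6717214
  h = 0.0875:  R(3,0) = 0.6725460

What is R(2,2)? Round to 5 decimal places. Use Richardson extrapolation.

0.67282

Richardson extrapolation on the trapezoidal column (denominator 4−1=3):
R(1,1) = 0.6684192 + (0.6684192 − 0.6551451)/3 = 0.6728439
R(2,1) = 0.6717214 + (0.6717214 − 0.6684192)/3 = 0.6728221
R(2,2) = (16·0.6728221 − 0.6728439) / 15 = 0.6728206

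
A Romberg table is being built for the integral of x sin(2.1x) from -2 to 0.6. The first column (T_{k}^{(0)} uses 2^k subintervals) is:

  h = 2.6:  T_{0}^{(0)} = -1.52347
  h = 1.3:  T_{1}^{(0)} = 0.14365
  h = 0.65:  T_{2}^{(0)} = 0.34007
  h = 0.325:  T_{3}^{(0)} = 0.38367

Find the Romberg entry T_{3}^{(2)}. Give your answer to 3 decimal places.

0.398

T_{2}^{(1)} = (4·0.34007 − 0.14365) / 3 = 0.40554
T_{3}^{(1)} = (4·0.38367 − 0.34007) / 3 = 0.39820
T_{3}^{(2)} = 0.39820 + (0.39820 − 0.40554)/15 = 0.39771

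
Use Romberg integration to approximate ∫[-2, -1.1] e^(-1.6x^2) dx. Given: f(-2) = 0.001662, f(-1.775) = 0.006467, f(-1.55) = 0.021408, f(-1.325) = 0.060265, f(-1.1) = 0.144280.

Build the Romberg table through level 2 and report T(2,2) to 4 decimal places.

0.0341

T(0,0) (trapezoid, 1 panel, h=0.9000): 0.065674
T(1,0) (trapezoid, 2 panels, h=0.4500): 0.042471
T(2,0) (trapezoid, 4 panels, h=0.2250): 0.036250
T(1,1) = 0.042471 + (0.042471 − 0.065674)/3 = 0.034737
T(2,1) = 0.036250 + (0.036250 − 0.042471)/3 = 0.034176
T(2,2) = 0.034176 + (0.034176 − 0.034737)/15 = 0.034139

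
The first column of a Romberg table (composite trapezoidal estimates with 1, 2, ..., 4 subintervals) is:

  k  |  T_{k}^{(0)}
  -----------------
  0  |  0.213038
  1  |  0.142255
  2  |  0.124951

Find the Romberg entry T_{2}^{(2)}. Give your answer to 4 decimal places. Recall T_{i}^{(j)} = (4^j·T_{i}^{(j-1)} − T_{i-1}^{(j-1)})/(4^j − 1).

Richardson extrapolation on the trapezoidal column (denominator 4−1=3):
T_{1}^{(1)} = (4·0.142255 − 0.213038) / 3 = 0.118661
T_{2}^{(1)} = 0.124951 + (0.124951 − 0.142255)/3 = 0.119183
T_{2}^{(2)} = 0.119183 + (0.119183 − 0.118661)/15 = 0.119218

0.1192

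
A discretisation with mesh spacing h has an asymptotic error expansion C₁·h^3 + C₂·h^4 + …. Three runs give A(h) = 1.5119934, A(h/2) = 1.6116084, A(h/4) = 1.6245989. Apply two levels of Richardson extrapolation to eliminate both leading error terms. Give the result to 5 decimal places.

1.62650

First eliminate the h^3 term (factor 2^3 = 8):
  B₁ = (8·1.6116084 − 1.5119934)/7 = 1.6258391
  B₂ = (8·1.6245989 − 1.6116084)/7 = 1.6264547
Then eliminate the h^4 term (factor 2^4 = 16):
  (16·1.6264547 − 1.6258391)/15 = 1.6264957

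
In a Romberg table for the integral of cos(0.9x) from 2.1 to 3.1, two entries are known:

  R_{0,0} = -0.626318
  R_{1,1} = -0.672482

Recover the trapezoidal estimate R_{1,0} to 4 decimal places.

-0.6609

From R_{1,1} = (4·R_{1,0} − R_{0,0})/3, solve for R_{1,0}:
4·R_{1,0} = 3·(-0.672482) + (-0.626318) = -2.643764
R_{1,0} = -0.660941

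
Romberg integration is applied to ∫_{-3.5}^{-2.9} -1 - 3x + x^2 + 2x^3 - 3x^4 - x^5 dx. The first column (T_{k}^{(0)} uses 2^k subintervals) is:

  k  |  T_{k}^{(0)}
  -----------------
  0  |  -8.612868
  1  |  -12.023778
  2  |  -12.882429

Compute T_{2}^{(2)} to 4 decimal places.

-13.1692

Richardson extrapolation on the trapezoidal column (denominator 4−1=3):
T_{1}^{(1)} = -12.023778 + (-12.023778 − (-8.612868))/3 = -13.160748
T_{2}^{(1)} = (4·(-12.882429) − (-12.023778)) / 3 = -13.168646
T_{2}^{(2)} = -13.168646 + (-13.168646 − (-13.160748))/15 = -13.169173
(Column j=1 coincides with Simpson's rule on the same nodes.)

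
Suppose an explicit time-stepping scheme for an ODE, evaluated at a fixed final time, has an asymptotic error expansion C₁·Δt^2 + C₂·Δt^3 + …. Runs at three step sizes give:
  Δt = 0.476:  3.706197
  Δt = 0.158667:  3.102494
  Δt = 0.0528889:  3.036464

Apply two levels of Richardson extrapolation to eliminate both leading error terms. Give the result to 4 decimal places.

First eliminate the Δt^2 term (factor 3^2 = 9):
  B₁ = (9·3.102494 − 3.706197)/8 = 3.027031
  B₂ = (9·3.036464 − 3.102494)/8 = 3.028210
Then eliminate the Δt^3 term (factor 3^3 = 27):
  (27·3.028210 − 3.027031)/26 = 3.028255

3.0283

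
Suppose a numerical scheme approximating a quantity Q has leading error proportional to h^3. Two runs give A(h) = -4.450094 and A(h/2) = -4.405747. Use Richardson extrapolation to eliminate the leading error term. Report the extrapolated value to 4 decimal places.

The leading error scales as h^3; refining by a factor of 2 reduces it by 2^3 = 8.
Extrapolated value = (8·A(h/2) − A(h)) / (8 − 1)
= (8·(-4.405747) − (-4.450094)) / 7
= -30.795882 / 7 = -4.399412

-4.3994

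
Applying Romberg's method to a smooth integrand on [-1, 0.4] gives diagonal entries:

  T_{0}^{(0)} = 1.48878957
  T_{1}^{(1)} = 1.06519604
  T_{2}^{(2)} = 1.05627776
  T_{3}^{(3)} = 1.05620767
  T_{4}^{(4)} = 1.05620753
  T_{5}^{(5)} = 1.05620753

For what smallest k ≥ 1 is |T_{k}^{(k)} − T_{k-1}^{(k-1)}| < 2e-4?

|T_{1}^{(1)} − T_{0}^{(0)}| = 0.42359353 ≥ 2e-4
|T_{2}^{(2)} − T_{1}^{(1)}| = 0.00891828 ≥ 2e-4
|T_{3}^{(3)} − T_{2}^{(2)}| = 0.00007009 < 2e-4

k = 3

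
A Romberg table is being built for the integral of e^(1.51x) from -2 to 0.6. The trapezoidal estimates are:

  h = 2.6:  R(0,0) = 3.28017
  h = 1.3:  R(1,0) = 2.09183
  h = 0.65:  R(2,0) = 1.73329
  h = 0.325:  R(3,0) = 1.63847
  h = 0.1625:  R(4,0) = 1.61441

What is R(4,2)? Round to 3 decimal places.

Richardson extrapolation on the trapezoidal column (denominator 4−1=3):
R(3,1) = 1.63847 + (1.63847 − 1.73329)/3 = 1.60686
R(4,1) = 1.61441 + (1.61441 − 1.63847)/3 = 1.60639
R(4,2) = 1.60639 + (1.60639 − 1.60686)/15 = 1.60636
(Column j=1 coincides with Simpson's rule on the same nodes.)

1.606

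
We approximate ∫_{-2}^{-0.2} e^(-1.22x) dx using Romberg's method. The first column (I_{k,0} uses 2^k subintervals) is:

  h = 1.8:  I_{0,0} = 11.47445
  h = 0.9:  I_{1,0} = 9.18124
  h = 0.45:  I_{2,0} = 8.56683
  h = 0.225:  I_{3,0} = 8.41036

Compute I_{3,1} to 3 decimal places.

8.358

I_{3,1} = (4·8.41036 − 8.56683) / 3 = 8.35820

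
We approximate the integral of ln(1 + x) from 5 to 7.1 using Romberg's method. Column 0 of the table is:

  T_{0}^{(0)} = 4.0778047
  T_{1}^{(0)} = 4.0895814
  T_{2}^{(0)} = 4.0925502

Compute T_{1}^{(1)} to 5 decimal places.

Richardson extrapolation on the trapezoidal column (denominator 4−1=3):
T_{1}^{(1)} = (4·4.0895814 − 4.0778047) / 3 = 4.0935070
(Column j=1 coincides with Simpson's rule on the same nodes.)

4.09351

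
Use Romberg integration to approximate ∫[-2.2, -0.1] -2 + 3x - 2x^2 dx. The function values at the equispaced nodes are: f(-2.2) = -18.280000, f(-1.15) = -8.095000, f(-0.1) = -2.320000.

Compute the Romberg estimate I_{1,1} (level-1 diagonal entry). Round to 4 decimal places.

I_{0,0} (trapezoid, 1 panel, h=2.1000): -21.630000
I_{1,0} (trapezoid, 2 panels, h=1.0500): -19.314750
I_{1,1} = -19.314750 + (-19.314750 − (-21.630000))/3 = -18.543000

-18.5430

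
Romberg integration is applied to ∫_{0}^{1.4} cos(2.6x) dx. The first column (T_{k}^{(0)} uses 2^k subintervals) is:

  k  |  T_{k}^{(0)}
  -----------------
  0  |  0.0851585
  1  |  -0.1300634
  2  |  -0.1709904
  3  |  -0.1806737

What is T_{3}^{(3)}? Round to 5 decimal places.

-0.18386

T_{1}^{(1)} = (4·(-0.1300634) − 0.0851585) / 3 = -0.2018040
T_{2}^{(1)} = (4·(-0.1709904) − (-0.1300634)) / 3 = -0.1846327
T_{3}^{(1)} = -0.1806737 + (-0.1806737 − (-0.1709904))/3 = -0.1839015
T_{2}^{(2)} = (16·(-0.1846327) − (-0.2018040)) / 15 = -0.1834879
T_{3}^{(2)} = -0.1839015 + (-0.1839015 − (-0.1846327))/15 = -0.1838528
T_{3}^{(3)} = -0.1838528 + (-0.1838528 − (-0.1834879))/63 = -0.1838586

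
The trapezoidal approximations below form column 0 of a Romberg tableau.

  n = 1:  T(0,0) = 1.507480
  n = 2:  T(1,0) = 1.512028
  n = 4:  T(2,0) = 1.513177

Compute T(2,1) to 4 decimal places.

T(2,1) = (4·1.513177 − 1.512028) / 3 = 1.513560

1.5136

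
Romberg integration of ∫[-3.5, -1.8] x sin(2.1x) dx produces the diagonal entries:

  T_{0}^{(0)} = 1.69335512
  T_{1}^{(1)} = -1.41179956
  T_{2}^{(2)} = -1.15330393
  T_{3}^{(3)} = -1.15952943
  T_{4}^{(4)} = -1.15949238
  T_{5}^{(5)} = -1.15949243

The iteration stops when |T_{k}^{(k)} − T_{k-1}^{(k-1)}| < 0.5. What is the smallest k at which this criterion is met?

|T_{1}^{(1)} − T_{0}^{(0)}| = 3.10515468 ≥ 0.5
|T_{2}^{(2)} − T_{1}^{(1)}| = 0.25849563 < 0.5

k = 2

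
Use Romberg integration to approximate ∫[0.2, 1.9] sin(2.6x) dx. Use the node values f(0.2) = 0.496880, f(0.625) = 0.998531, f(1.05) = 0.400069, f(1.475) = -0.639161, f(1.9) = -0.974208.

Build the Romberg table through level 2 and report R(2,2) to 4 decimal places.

0.2448

R(0,0) (trapezoid, 1 panel, h=1.7000): -0.405729
R(1,0) (trapezoid, 2 panels, h=0.8500): 0.137194
R(2,0) (trapezoid, 4 panels, h=0.4250): 0.221329
R(1,1) = 0.137194 + (0.137194 − (-0.405729))/3 = 0.318168
R(2,1) = 0.221329 + (0.221329 − 0.137194)/3 = 0.249374
R(2,2) = 0.249374 + (0.249374 − 0.318168)/15 = 0.244788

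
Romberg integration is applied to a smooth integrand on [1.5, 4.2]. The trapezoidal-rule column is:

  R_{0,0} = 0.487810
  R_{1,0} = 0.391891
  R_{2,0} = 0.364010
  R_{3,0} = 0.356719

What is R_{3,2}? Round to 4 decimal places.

0.3543

R_{2,1} = (4·0.364010 − 0.391891) / 3 = 0.354716
R_{3,1} = 0.356719 + (0.356719 − 0.364010)/3 = 0.354289
R_{3,2} = (16·0.354289 − 0.354716) / 15 = 0.354261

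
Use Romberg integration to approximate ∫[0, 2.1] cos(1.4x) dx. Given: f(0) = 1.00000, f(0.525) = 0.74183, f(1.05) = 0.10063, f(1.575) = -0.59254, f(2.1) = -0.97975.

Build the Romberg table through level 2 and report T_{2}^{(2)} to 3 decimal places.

T_{0}^{(0)} (trapezoid, 1 panel, h=2.1000): 0.02126
T_{1}^{(0)} (trapezoid, 2 panels, h=1.0500): 0.11629
T_{2}^{(0)} (trapezoid, 4 panels, h=0.5250): 0.13652
T_{1}^{(1)} = 0.11629 + (0.11629 − 0.02126)/3 = 0.14797
T_{2}^{(1)} = 0.13652 + (0.13652 − 0.11629)/3 = 0.14326
T_{2}^{(2)} = 0.14326 + (0.14326 − 0.14797)/15 = 0.14295

0.143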